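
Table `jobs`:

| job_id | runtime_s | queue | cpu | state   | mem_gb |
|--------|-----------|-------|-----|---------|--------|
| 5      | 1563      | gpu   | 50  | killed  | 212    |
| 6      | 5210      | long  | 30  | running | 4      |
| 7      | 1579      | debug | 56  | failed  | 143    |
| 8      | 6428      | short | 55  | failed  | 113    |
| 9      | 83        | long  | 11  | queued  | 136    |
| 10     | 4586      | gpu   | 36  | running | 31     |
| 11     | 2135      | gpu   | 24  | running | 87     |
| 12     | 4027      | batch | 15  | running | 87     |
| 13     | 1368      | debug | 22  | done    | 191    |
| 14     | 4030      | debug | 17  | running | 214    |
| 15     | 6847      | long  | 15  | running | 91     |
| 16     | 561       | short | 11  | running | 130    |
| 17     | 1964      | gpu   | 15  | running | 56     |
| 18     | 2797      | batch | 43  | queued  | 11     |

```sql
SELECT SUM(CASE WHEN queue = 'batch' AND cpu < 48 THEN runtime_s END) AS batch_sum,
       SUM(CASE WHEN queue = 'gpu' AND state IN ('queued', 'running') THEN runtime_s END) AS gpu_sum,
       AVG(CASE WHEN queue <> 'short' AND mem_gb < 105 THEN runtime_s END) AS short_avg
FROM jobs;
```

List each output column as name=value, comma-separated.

batch_sum=6824, gpu_sum=8685, short_avg=3938

[batch_sum: queue = 'batch' AND cpu < 48]
job_id=5: ✗
job_id=6: ✗
job_id=7: ✗
job_id=8: ✗
job_id=9: ✗
job_id=10: ✗
job_id=11: ✗
job_id=12: ✓ → 4027
job_id=13: ✗
job_id=14: ✗
job_id=15: ✗
job_id=16: ✗
job_id=17: ✗
job_id=18: ✓ → 2797
batch_sum = 4027 + 2797 = 6824
—
[gpu_sum: queue = 'gpu' AND state IN ('queued', 'running')]
job_id=5: ✗
job_id=6: ✗
job_id=7: ✗
job_id=8: ✗
job_id=9: ✗
job_id=10: ✓ → 4586
job_id=11: ✓ → 2135
job_id=12: ✗
job_id=13: ✗
job_id=14: ✗
job_id=15: ✗
job_id=16: ✗
job_id=17: ✓ → 1964
job_id=18: ✗
gpu_sum = 4586 + 2135 + 1964 = 8685
—
[short_avg: queue <> 'short' AND mem_gb < 105]
job_id=5: ✗
job_id=6: ✓ → 5210
job_id=7: ✗
job_id=8: ✗
job_id=9: ✗
job_id=10: ✓ → 4586
job_id=11: ✓ → 2135
job_id=12: ✓ → 4027
job_id=13: ✗
job_id=14: ✗
job_id=15: ✓ → 6847
job_id=16: ✗
job_id=17: ✓ → 1964
job_id=18: ✓ → 2797
short_avg = (5210 + 4586 + 2135 + 4027 + 6847 + 1964 + 2797) / 7 = 3938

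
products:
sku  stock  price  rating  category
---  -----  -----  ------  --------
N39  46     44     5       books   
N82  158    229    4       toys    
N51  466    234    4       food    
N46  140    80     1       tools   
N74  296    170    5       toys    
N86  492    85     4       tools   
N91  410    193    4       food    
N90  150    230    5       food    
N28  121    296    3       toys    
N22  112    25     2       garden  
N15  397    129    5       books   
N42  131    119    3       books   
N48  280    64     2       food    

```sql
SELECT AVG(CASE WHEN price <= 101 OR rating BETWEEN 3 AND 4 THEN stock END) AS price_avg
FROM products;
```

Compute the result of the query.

sku=N39: ✓ → 46
sku=N82: ✓ → 158
sku=N51: ✓ → 466
sku=N46: ✓ → 140
sku=N74: ✗
sku=N86: ✓ → 492
sku=N91: ✓ → 410
sku=N90: ✗
sku=N28: ✓ → 121
sku=N22: ✓ → 112
sku=N15: ✗
sku=N42: ✓ → 131
sku=N48: ✓ → 280
price_avg = (46 + 158 + 466 + 140 + 492 + 410 + 121 + 112 + 131 + 280) / 10 = 235.6

235.6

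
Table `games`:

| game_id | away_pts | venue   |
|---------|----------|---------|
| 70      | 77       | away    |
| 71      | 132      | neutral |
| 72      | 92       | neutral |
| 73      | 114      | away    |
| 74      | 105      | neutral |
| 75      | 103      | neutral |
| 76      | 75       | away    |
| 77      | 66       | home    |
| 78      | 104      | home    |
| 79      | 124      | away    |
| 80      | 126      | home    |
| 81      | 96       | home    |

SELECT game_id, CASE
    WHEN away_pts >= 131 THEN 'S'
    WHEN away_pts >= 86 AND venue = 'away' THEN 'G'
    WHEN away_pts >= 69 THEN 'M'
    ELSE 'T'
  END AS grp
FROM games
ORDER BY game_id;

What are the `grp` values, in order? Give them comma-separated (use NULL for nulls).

game_id=70: away_pts >= 69 → M
game_id=71: away_pts >= 131 → S
game_id=72: away_pts >= 69 → M
game_id=73: away_pts >= 86 AND venue = 'away' → G
game_id=74: away_pts >= 69 → M
game_id=75: away_pts >= 69 → M
game_id=76: away_pts >= 69 → M
game_id=77: ELSE → T
game_id=78: away_pts >= 69 → M
game_id=79: away_pts >= 86 AND venue = 'away' → G
game_id=80: away_pts >= 69 → M
game_id=81: away_pts >= 69 → M

M, S, M, G, M, M, M, T, M, G, M, M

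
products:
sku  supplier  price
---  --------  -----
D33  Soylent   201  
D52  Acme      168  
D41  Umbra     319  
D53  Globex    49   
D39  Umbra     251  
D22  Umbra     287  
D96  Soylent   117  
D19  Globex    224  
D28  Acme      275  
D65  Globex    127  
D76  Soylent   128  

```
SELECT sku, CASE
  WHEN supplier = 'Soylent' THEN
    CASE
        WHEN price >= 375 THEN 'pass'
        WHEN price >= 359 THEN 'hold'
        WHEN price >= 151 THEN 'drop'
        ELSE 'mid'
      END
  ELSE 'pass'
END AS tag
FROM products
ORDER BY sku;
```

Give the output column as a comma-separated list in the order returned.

sku=D19: supplier='Globex' → outer ELSE → pass
sku=D22: supplier='Umbra' → outer ELSE → pass
sku=D28: supplier='Acme' → outer ELSE → pass
sku=D33: supplier='Soylent' → inner[price >= 151] → drop
sku=D39: supplier='Umbra' → outer ELSE → pass
sku=D41: supplier='Umbra' → outer ELSE → pass
sku=D52: supplier='Acme' → outer ELSE → pass
sku=D53: supplier='Globex' → outer ELSE → pass
sku=D65: supplier='Globex' → outer ELSE → pass
sku=D76: supplier='Soylent' → inner[ELSE] → mid
sku=D96: supplier='Soylent' → inner[ELSE] → mid

pass, pass, pass, drop, pass, pass, pass, pass, pass, mid, mid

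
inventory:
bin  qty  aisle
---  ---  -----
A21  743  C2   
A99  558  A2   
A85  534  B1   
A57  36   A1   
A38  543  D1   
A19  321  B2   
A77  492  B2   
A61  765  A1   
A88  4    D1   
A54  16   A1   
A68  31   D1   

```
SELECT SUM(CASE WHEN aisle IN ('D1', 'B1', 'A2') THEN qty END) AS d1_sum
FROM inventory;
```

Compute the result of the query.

bin=A21: ✗
bin=A99: ✓ → 558
bin=A85: ✓ → 534
bin=A57: ✗
bin=A38: ✓ → 543
bin=A19: ✗
bin=A77: ✗
bin=A61: ✗
bin=A88: ✓ → 4
bin=A54: ✗
bin=A68: ✓ → 31
d1_sum = 558 + 534 + 543 + 4 + 31 = 1670

1670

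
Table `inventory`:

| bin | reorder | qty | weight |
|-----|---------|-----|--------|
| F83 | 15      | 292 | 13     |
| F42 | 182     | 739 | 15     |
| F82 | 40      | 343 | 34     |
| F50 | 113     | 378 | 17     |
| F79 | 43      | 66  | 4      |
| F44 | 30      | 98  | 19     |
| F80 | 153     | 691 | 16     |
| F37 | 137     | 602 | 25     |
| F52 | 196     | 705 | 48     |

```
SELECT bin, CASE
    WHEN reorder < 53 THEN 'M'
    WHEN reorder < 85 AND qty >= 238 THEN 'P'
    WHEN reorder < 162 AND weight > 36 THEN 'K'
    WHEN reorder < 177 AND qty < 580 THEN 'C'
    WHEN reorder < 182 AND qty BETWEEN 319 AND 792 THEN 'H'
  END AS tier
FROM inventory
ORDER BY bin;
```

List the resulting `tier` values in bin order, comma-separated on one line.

bin=F37: reorder < 182 AND qty BETWEEN 319 AND 792 → H
bin=F42: (no match → NULL) → NULL
bin=F44: reorder < 53 → M
bin=F50: reorder < 177 AND qty < 580 → C
bin=F52: (no match → NULL) → NULL
bin=F79: reorder < 53 → M
bin=F80: reorder < 182 AND qty BETWEEN 319 AND 792 → H
bin=F82: reorder < 53 → M
bin=F83: reorder < 53 → M

H, NULL, M, C, NULL, M, H, M, M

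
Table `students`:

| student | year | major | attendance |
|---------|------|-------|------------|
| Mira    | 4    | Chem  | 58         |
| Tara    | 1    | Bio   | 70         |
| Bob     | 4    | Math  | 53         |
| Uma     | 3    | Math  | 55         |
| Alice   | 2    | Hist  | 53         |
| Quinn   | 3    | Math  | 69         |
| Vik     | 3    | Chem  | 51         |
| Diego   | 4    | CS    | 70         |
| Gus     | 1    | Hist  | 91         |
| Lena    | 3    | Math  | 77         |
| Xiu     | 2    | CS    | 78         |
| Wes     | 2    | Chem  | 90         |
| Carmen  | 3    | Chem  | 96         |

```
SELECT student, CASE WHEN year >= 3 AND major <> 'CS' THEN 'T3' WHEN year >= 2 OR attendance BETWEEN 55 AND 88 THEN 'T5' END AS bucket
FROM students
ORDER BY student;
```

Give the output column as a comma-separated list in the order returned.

student=Alice: year >= 2 OR attendance BETWEEN 55 AND 88 → T5
student=Bob: year >= 3 AND major <> 'CS' → T3
student=Carmen: year >= 3 AND major <> 'CS' → T3
student=Diego: year >= 2 OR attendance BETWEEN 55 AND 88 → T5
student=Gus: (no match → NULL) → NULL
student=Lena: year >= 3 AND major <> 'CS' → T3
student=Mira: year >= 3 AND major <> 'CS' → T3
student=Quinn: year >= 3 AND major <> 'CS' → T3
student=Tara: year >= 2 OR attendance BETWEEN 55 AND 88 → T5
student=Uma: year >= 3 AND major <> 'CS' → T3
student=Vik: year >= 3 AND major <> 'CS' → T3
student=Wes: year >= 2 OR attendance BETWEEN 55 AND 88 → T5
student=Xiu: year >= 2 OR attendance BETWEEN 55 AND 88 → T5

T5, T3, T3, T5, NULL, T3, T3, T3, T5, T3, T3, T5, T5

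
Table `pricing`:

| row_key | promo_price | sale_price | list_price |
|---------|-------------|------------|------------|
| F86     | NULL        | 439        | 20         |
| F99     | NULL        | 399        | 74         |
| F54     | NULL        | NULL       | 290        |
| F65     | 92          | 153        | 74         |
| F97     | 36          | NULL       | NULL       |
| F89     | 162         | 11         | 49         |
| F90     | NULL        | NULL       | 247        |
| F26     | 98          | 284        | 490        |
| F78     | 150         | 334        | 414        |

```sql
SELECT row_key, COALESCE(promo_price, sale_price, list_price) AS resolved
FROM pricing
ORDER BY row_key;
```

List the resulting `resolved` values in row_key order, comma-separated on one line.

row_key=F26: promo_price=98 → 98
row_key=F54: promo_price=NULL, sale_price=NULL, list_price=290 → 290
row_key=F65: promo_price=92 → 92
row_key=F78: promo_price=150 → 150
row_key=F86: promo_price=NULL, sale_price=439 → 439
row_key=F89: promo_price=162 → 162
row_key=F90: promo_price=NULL, sale_price=NULL, list_price=247 → 247
row_key=F97: promo_price=36 → 36
row_key=F99: promo_price=NULL, sale_price=399 → 399

98, 290, 92, 150, 439, 162, 247, 36, 399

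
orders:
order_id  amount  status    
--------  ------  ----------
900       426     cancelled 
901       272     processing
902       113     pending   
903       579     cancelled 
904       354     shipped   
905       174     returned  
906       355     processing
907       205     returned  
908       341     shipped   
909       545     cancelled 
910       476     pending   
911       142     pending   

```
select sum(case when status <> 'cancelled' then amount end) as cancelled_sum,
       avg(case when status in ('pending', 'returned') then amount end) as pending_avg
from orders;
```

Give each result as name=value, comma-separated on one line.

[cancelled_sum: status <> 'cancelled']
order_id=900: ✗
order_id=901: ✓ → 272
order_id=902: ✓ → 113
order_id=903: ✗
order_id=904: ✓ → 354
order_id=905: ✓ → 174
order_id=906: ✓ → 355
order_id=907: ✓ → 205
order_id=908: ✓ → 341
order_id=909: ✗
order_id=910: ✓ → 476
order_id=911: ✓ → 142
cancelled_sum = 272 + 113 + 354 + 174 + 355 + 205 + 341 + 476 + 142 = 2432
—
[pending_avg: status in ('pending', 'returned')]
order_id=900: ✗
order_id=901: ✗
order_id=902: ✓ → 113
order_id=903: ✗
order_id=904: ✗
order_id=905: ✓ → 174
order_id=906: ✗
order_id=907: ✓ → 205
order_id=908: ✗
order_id=909: ✗
order_id=910: ✓ → 476
order_id=911: ✓ → 142
pending_avg = (113 + 174 + 205 + 476 + 142) / 5 = 222

cancelled_sum=2432, pending_avg=222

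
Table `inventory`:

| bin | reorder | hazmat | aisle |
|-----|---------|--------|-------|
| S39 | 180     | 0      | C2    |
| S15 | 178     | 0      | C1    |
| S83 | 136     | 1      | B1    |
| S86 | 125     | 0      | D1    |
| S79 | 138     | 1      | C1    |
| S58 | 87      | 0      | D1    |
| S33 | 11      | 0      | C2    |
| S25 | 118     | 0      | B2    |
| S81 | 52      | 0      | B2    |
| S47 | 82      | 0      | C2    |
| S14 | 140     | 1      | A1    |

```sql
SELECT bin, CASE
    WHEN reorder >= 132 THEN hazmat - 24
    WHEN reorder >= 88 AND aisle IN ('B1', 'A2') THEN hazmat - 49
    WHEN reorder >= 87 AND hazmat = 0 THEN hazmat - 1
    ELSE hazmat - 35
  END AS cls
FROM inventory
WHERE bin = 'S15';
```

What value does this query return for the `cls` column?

bin = S15: reorder=178, hazmat=0, aisle=C1.
reorder >= 132 → true → -24

-24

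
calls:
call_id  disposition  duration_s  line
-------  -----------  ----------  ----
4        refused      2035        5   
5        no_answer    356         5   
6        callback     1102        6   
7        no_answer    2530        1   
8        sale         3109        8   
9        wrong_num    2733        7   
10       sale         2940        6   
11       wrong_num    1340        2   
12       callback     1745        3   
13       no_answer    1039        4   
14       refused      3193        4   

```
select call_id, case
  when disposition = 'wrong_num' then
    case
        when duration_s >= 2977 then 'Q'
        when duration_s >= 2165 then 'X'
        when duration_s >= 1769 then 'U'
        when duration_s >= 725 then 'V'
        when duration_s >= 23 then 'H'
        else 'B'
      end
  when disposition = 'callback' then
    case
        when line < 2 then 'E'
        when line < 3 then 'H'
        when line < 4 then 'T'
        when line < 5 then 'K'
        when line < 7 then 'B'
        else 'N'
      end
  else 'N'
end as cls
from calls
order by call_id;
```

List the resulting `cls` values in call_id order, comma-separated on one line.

call_id=4: disposition='refused' → outer ELSE → N
call_id=5: disposition='no_answer' → outer ELSE → N
call_id=6: disposition='callback' → inner[line < 7] → B
call_id=7: disposition='no_answer' → outer ELSE → N
call_id=8: disposition='sale' → outer ELSE → N
call_id=9: disposition='wrong_num' → inner[duration_s >= 2165] → X
call_id=10: disposition='sale' → outer ELSE → N
call_id=11: disposition='wrong_num' → inner[duration_s >= 725] → V
call_id=12: disposition='callback' → inner[line < 4] → T
call_id=13: disposition='no_answer' → outer ELSE → N
call_id=14: disposition='refused' → outer ELSE → N

N, N, B, N, N, X, N, V, T, N, N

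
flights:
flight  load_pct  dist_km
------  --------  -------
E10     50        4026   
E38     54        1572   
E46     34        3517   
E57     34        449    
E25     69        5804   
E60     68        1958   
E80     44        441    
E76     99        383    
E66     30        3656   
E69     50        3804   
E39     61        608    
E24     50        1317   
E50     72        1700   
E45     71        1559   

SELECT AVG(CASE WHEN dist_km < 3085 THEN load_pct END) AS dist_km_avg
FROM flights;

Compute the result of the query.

61.4444444444

flight=E10: ✗
flight=E38: ✓ → 54
flight=E46: ✗
flight=E57: ✓ → 34
flight=E25: ✗
flight=E60: ✓ → 68
flight=E80: ✓ → 44
flight=E76: ✓ → 99
flight=E66: ✗
flight=E69: ✗
flight=E39: ✓ → 61
flight=E24: ✓ → 50
flight=E50: ✓ → 72
flight=E45: ✓ → 71
dist_km_avg = (54 + 34 + 68 + 44 + 99 + 61 + 50 + 72 + 71) / 9 = 61.4444444444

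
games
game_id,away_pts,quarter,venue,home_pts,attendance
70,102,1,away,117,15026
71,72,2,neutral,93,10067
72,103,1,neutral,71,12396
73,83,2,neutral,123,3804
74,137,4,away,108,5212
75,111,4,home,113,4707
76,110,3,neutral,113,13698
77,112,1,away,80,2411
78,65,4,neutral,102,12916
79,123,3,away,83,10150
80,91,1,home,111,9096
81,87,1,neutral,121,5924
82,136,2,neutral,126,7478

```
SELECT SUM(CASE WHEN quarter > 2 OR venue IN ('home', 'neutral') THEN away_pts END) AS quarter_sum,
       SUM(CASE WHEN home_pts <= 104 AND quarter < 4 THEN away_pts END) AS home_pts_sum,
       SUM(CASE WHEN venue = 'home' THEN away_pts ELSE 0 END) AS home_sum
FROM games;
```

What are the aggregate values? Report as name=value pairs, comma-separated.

[quarter_sum: quarter > 2 OR venue IN ('home', 'neutral')]
game_id=70: ✗
game_id=71: ✓ → 72
game_id=72: ✓ → 103
game_id=73: ✓ → 83
game_id=74: ✓ → 137
game_id=75: ✓ → 111
game_id=76: ✓ → 110
game_id=77: ✗
game_id=78: ✓ → 65
game_id=79: ✓ → 123
game_id=80: ✓ → 91
game_id=81: ✓ → 87
game_id=82: ✓ → 136
quarter_sum = 72 + 103 + 83 + 137 + 111 + 110 + 65 + 123 + 91 + 87 + 136 = 1118
—
[home_pts_sum: home_pts <= 104 AND quarter < 4]
game_id=70: ✗
game_id=71: ✓ → 72
game_id=72: ✓ → 103
game_id=73: ✗
game_id=74: ✗
game_id=75: ✗
game_id=76: ✗
game_id=77: ✓ → 112
game_id=78: ✗
game_id=79: ✓ → 123
game_id=80: ✗
game_id=81: ✗
game_id=82: ✗
home_pts_sum = 72 + 103 + 112 + 123 = 410
—
[home_sum: venue = 'home']
game_id=70: ✗
game_id=71: ✗
game_id=72: ✗
game_id=73: ✗
game_id=74: ✗
game_id=75: ✓ → 111
game_id=76: ✗
game_id=77: ✗
game_id=78: ✗
game_id=79: ✗
game_id=80: ✓ → 91
game_id=81: ✗
game_id=82: ✗
home_sum = 111 + 91 = 202

quarter_sum=1118, home_pts_sum=410, home_sum=202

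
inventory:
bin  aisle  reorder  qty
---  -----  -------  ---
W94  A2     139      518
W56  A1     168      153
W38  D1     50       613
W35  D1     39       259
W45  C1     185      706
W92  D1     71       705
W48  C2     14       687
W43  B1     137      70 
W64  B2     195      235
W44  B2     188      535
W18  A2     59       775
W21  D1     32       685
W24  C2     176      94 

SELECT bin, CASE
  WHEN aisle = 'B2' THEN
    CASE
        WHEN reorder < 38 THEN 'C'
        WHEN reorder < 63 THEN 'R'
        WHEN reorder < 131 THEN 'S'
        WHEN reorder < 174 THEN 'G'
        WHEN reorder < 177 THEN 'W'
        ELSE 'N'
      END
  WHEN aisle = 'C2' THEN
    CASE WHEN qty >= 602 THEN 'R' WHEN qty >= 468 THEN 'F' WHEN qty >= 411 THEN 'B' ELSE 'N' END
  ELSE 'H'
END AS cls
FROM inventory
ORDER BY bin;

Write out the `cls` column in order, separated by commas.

bin=W18: aisle='A2' → outer ELSE → H
bin=W21: aisle='D1' → outer ELSE → H
bin=W24: aisle='C2' → inner[ELSE] → N
bin=W35: aisle='D1' → outer ELSE → H
bin=W38: aisle='D1' → outer ELSE → H
bin=W43: aisle='B1' → outer ELSE → H
bin=W44: aisle='B2' → inner[ELSE] → N
bin=W45: aisle='C1' → outer ELSE → H
bin=W48: aisle='C2' → inner[qty >= 602] → R
bin=W56: aisle='A1' → outer ELSE → H
bin=W64: aisle='B2' → inner[ELSE] → N
bin=W92: aisle='D1' → outer ELSE → H
bin=W94: aisle='A2' → outer ELSE → H

H, H, N, H, H, H, N, H, R, H, N, H, H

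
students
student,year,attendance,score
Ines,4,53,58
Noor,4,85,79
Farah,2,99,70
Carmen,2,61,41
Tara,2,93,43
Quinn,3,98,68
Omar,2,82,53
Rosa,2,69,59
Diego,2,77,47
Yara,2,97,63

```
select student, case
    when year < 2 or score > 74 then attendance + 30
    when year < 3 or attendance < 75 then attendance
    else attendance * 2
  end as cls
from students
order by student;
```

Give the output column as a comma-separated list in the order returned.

61, 77, 99, 53, 115, 82, 196, 69, 93, 97

student=Carmen: year < 3 or attendance < 75 → 61
student=Diego: year < 3 or attendance < 75 → 77
student=Farah: year < 3 or attendance < 75 → 99
student=Ines: year < 3 or attendance < 75 → 53
student=Noor: year < 2 or score > 74 → 115
student=Omar: year < 3 or attendance < 75 → 82
student=Quinn: ELSE → 196
student=Rosa: year < 3 or attendance < 75 → 69
student=Tara: year < 3 or attendance < 75 → 93
student=Yara: year < 3 or attendance < 75 → 97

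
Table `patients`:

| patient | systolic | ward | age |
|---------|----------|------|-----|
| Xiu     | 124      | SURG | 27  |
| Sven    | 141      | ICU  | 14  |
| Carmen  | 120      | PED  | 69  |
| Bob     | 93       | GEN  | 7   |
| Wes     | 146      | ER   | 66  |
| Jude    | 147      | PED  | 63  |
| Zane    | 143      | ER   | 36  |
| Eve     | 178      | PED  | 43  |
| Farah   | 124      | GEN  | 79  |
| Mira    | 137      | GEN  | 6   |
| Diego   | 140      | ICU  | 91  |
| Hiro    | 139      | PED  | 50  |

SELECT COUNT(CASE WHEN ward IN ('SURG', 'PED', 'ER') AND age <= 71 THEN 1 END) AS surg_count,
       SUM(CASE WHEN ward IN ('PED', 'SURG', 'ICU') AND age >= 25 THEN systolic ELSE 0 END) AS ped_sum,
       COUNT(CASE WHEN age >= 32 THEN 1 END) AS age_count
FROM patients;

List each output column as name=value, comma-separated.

surg_count=7, ped_sum=848, age_count=8

[surg_count: ward IN ('SURG', 'PED', 'ER') AND age <= 71]
patient=Xiu: ✓ → 1
patient=Sven: ✗
patient=Carmen: ✓ → 1
patient=Bob: ✗
patient=Wes: ✓ → 1
patient=Jude: ✓ → 1
patient=Zane: ✓ → 1
patient=Eve: ✓ → 1
patient=Farah: ✗
patient=Mira: ✗
patient=Diego: ✗
patient=Hiro: ✓ → 1
surg_count = COUNT(1, 1, 1, 1, 1, 1, 1) = 7
—
[ped_sum: ward IN ('PED', 'SURG', 'ICU') AND age >= 25]
patient=Xiu: ✓ → 124
patient=Sven: ✗
patient=Carmen: ✓ → 120
patient=Bob: ✗
patient=Wes: ✗
patient=Jude: ✓ → 147
patient=Zane: ✗
patient=Eve: ✓ → 178
patient=Farah: ✗
patient=Mira: ✗
patient=Diego: ✓ → 140
patient=Hiro: ✓ → 139
ped_sum = 124 + 120 + 147 + 178 + 140 + 139 = 848
—
[age_count: age >= 32]
patient=Xiu: ✗
patient=Sven: ✗
patient=Carmen: ✓ → 1
patient=Bob: ✗
patient=Wes: ✓ → 1
patient=Jude: ✓ → 1
patient=Zane: ✓ → 1
patient=Eve: ✓ → 1
patient=Farah: ✓ → 1
patient=Mira: ✗
patient=Diego: ✓ → 1
patient=Hiro: ✓ → 1
age_count = COUNT(1, 1, 1, 1, 1, 1, 1, 1) = 8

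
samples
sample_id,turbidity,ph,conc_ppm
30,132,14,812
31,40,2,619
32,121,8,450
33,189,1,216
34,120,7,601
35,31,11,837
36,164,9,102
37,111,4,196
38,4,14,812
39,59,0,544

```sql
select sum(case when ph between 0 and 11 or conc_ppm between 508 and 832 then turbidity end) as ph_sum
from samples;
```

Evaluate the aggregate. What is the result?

971

sample_id=30: ✓ → 132
sample_id=31: ✓ → 40
sample_id=32: ✓ → 121
sample_id=33: ✓ → 189
sample_id=34: ✓ → 120
sample_id=35: ✓ → 31
sample_id=36: ✓ → 164
sample_id=37: ✓ → 111
sample_id=38: ✓ → 4
sample_id=39: ✓ → 59
ph_sum = 132 + 40 + 121 + 189 + 120 + 31 + 164 + 111 + 4 + 59 = 971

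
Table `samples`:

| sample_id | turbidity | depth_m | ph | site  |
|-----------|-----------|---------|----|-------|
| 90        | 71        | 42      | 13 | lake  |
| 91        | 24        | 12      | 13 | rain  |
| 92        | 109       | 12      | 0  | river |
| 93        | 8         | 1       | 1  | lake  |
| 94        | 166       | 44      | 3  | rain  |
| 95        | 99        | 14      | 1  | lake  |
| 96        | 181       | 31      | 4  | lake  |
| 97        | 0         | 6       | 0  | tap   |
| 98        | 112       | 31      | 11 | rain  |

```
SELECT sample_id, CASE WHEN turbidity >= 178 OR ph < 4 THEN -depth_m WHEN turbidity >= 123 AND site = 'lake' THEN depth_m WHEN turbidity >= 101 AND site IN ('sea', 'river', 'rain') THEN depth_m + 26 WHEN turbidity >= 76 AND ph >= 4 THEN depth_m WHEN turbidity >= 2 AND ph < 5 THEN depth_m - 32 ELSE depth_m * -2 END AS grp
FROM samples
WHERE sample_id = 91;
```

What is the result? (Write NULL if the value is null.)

sample_id = 91: turbidity=24, depth_m=12, ph=13, site=rain.
turbidity >= 178 OR ph < 4 → false
turbidity >= 123 AND site = 'lake' → false
turbidity >= 101 AND site IN ('sea', 'river', 'rain') → false
turbidity >= 76 AND ph >= 4 → false
turbidity >= 2 AND ph < 5 → false
No prior WHEN matched → ELSE → -24

-24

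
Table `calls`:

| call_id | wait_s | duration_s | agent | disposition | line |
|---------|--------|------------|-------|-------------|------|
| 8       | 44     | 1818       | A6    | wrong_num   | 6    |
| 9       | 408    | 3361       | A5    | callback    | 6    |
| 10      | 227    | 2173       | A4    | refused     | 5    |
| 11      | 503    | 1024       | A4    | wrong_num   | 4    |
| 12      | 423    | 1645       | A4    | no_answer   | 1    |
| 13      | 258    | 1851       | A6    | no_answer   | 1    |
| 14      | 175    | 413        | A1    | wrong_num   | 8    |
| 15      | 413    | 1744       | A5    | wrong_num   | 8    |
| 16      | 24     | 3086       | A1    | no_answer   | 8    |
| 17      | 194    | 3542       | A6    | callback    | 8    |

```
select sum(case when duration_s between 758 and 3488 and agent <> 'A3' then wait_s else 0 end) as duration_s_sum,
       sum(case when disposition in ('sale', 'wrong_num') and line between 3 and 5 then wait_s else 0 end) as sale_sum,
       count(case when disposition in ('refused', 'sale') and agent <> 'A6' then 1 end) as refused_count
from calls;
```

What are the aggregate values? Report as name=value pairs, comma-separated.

[duration_s_sum: duration_s between 758 and 3488 and agent <> 'A3']
call_id=8: ✓ → 44
call_id=9: ✓ → 408
call_id=10: ✓ → 227
call_id=11: ✓ → 503
call_id=12: ✓ → 423
call_id=13: ✓ → 258
call_id=14: ✗
call_id=15: ✓ → 413
call_id=16: ✓ → 24
call_id=17: ✗
duration_s_sum = 44 + 408 + 227 + 503 + 423 + 258 + 413 + 24 = 2300
—
[sale_sum: disposition in ('sale', 'wrong_num') and line between 3 and 5]
call_id=8: ✗
call_id=9: ✗
call_id=10: ✗
call_id=11: ✓ → 503
call_id=12: ✗
call_id=13: ✗
call_id=14: ✗
call_id=15: ✗
call_id=16: ✗
call_id=17: ✗
sale_sum = 503
—
[refused_count: disposition in ('refused', 'sale') and agent <> 'A6']
call_id=8: ✗
call_id=9: ✗
call_id=10: ✓ → 1
call_id=11: ✗
call_id=12: ✗
call_id=13: ✗
call_id=14: ✗
call_id=15: ✗
call_id=16: ✗
call_id=17: ✗
refused_count = COUNT(1) = 1

duration_s_sum=2300, sale_sum=503, refused_count=1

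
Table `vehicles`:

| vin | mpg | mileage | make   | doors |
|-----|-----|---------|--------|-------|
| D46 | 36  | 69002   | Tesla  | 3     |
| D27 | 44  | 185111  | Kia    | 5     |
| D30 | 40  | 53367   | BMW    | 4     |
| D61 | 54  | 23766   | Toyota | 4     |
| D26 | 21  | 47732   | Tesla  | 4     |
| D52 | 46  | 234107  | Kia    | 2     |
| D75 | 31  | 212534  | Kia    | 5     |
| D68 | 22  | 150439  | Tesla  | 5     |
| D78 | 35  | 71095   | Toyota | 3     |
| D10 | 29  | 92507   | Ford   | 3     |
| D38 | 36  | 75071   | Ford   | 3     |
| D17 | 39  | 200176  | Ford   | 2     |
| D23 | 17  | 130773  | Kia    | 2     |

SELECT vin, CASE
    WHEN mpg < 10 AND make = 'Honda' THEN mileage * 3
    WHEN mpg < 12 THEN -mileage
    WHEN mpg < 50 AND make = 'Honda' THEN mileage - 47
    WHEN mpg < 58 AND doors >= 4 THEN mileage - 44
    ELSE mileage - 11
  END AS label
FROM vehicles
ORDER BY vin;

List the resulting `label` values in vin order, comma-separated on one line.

vin=D10: ELSE → 92496
vin=D17: ELSE → 200165
vin=D23: ELSE → 130762
vin=D26: mpg < 58 AND doors >= 4 → 47688
vin=D27: mpg < 58 AND doors >= 4 → 185067
vin=D30: mpg < 58 AND doors >= 4 → 53323
vin=D38: ELSE → 75060
vin=D46: ELSE → 68991
vin=D52: ELSE → 234096
vin=D61: mpg < 58 AND doors >= 4 → 23722
vin=D68: mpg < 58 AND doors >= 4 → 150395
vin=D75: mpg < 58 AND doors >= 4 → 212490
vin=D78: ELSE → 71084

92496, 200165, 130762, 47688, 185067, 53323, 75060, 68991, 234096, 23722, 150395, 212490, 71084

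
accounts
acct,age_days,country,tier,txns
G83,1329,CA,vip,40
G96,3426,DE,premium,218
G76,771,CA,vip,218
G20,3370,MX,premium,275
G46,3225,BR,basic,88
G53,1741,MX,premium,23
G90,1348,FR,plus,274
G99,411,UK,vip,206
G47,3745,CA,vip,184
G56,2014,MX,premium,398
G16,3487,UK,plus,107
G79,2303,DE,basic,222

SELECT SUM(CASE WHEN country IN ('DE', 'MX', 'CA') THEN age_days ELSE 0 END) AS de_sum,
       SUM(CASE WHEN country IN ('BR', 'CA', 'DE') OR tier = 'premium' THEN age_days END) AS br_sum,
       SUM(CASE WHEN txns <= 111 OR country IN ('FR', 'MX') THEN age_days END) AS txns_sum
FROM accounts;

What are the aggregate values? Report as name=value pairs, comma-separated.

[de_sum: country IN ('DE', 'MX', 'CA')]
acct=G83: ✓ → 1329
acct=G96: ✓ → 3426
acct=G76: ✓ → 771
acct=G20: ✓ → 3370
acct=G46: ✗
acct=G53: ✓ → 1741
acct=G90: ✗
acct=G99: ✗
acct=G47: ✓ → 3745
acct=G56: ✓ → 2014
acct=G16: ✗
acct=G79: ✓ → 2303
de_sum = 1329 + 3426 + 771 + 3370 + 1741 + 3745 + 2014 + 2303 = 18699
—
[br_sum: country IN ('BR', 'CA', 'DE') OR tier = 'premium']
acct=G83: ✓ → 1329
acct=G96: ✓ → 3426
acct=G76: ✓ → 771
acct=G20: ✓ → 3370
acct=G46: ✓ → 3225
acct=G53: ✓ → 1741
acct=G90: ✗
acct=G99: ✗
acct=G47: ✓ → 3745
acct=G56: ✓ → 2014
acct=G16: ✗
acct=G79: ✓ → 2303
br_sum = 1329 + 3426 + 771 + 3370 + 3225 + 1741 + 3745 + 2014 + 2303 = 21924
—
[txns_sum: txns <= 111 OR country IN ('FR', 'MX')]
acct=G83: ✓ → 1329
acct=G96: ✗
acct=G76: ✗
acct=G20: ✓ → 3370
acct=G46: ✓ → 3225
acct=G53: ✓ → 1741
acct=G90: ✓ → 1348
acct=G99: ✗
acct=G47: ✗
acct=G56: ✓ → 2014
acct=G16: ✓ → 3487
acct=G79: ✗
txns_sum = 1329 + 3370 + 3225 + 1741 + 1348 + 2014 + 3487 = 16514

de_sum=18699, br_sum=21924, txns_sum=16514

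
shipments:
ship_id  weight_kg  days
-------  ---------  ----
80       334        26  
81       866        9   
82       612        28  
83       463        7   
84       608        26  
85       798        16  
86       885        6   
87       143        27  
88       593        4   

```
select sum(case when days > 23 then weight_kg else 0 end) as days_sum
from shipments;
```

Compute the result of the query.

1697

ship_id=80: ✓ → 334
ship_id=81: ✗
ship_id=82: ✓ → 612
ship_id=83: ✗
ship_id=84: ✓ → 608
ship_id=85: ✗
ship_id=86: ✗
ship_id=87: ✓ → 143
ship_id=88: ✗
days_sum = 334 + 612 + 608 + 143 = 1697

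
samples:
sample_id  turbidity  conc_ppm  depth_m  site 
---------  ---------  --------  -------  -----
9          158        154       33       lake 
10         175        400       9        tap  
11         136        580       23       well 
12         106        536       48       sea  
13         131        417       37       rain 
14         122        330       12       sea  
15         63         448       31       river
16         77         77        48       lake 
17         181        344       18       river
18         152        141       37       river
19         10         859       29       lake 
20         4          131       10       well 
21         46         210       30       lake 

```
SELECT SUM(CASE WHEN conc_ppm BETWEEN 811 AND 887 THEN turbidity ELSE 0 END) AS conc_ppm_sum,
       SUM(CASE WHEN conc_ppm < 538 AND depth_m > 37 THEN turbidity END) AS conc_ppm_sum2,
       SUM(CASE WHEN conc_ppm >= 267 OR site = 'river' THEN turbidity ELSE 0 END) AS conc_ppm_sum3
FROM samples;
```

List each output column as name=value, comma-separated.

[conc_ppm_sum: conc_ppm BETWEEN 811 AND 887]
sample_id=9: ✗
sample_id=10: ✗
sample_id=11: ✗
sample_id=12: ✗
sample_id=13: ✗
sample_id=14: ✗
sample_id=15: ✗
sample_id=16: ✗
sample_id=17: ✗
sample_id=18: ✗
sample_id=19: ✓ → 10
sample_id=20: ✗
sample_id=21: ✗
conc_ppm_sum = 10
—
[conc_ppm_sum2: conc_ppm < 538 AND depth_m > 37]
sample_id=9: ✗
sample_id=10: ✗
sample_id=11: ✗
sample_id=12: ✓ → 106
sample_id=13: ✗
sample_id=14: ✗
sample_id=15: ✗
sample_id=16: ✓ → 77
sample_id=17: ✗
sample_id=18: ✗
sample_id=19: ✗
sample_id=20: ✗
sample_id=21: ✗
conc_ppm_sum2 = 106 + 77 = 183
—
[conc_ppm_sum3: conc_ppm >= 267 OR site = 'river']
sample_id=9: ✗
sample_id=10: ✓ → 175
sample_id=11: ✓ → 136
sample_id=12: ✓ → 106
sample_id=13: ✓ → 131
sample_id=14: ✓ → 122
sample_id=15: ✓ → 63
sample_id=16: ✗
sample_id=17: ✓ → 181
sample_id=18: ✓ → 152
sample_id=19: ✓ → 10
sample_id=20: ✗
sample_id=21: ✗
conc_ppm_sum3 = 175 + 136 + 106 + 131 + 122 + 63 + 181 + 152 + 10 = 1076

conc_ppm_sum=10, conc_ppm_sum2=183, conc_ppm_sum3=1076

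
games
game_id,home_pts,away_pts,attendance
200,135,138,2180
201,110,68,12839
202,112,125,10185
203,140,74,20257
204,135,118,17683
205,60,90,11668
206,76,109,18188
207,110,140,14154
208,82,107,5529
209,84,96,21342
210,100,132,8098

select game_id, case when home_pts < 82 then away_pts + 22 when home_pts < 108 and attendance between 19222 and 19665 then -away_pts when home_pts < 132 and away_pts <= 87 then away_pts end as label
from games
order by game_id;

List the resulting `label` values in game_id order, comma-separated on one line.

NULL, 68, NULL, NULL, NULL, 112, 131, NULL, NULL, NULL, NULL

game_id=200: (no match → NULL) → NULL
game_id=201: home_pts < 132 and away_pts <= 87 → 68
game_id=202: (no match → NULL) → NULL
game_id=203: (no match → NULL) → NULL
game_id=204: (no match → NULL) → NULL
game_id=205: home_pts < 82 → 112
game_id=206: home_pts < 82 → 131
game_id=207: (no match → NULL) → NULL
game_id=208: (no match → NULL) → NULL
game_id=209: (no match → NULL) → NULL
game_id=210: (no match → NULL) → NULL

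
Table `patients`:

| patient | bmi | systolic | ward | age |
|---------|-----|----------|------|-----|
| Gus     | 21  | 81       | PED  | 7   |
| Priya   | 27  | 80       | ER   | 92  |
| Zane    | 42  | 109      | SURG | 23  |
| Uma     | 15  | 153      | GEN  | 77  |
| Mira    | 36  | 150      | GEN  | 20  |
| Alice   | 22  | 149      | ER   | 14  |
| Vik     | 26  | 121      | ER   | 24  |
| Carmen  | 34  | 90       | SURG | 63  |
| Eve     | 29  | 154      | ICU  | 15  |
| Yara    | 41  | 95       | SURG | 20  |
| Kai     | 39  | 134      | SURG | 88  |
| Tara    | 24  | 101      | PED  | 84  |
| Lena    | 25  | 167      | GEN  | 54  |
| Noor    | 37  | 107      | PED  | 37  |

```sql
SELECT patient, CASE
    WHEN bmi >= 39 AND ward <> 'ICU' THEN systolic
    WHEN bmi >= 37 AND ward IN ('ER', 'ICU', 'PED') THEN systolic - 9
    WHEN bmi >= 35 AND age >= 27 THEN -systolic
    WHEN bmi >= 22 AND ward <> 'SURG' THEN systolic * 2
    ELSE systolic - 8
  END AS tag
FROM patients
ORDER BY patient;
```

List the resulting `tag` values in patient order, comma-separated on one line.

298, 82, 308, 73, 134, 334, 300, 98, 160, 202, 145, 242, 95, 109

patient=Alice: bmi >= 22 AND ward <> 'SURG' → 298
patient=Carmen: ELSE → 82
patient=Eve: bmi >= 22 AND ward <> 'SURG' → 308
patient=Gus: ELSE → 73
patient=Kai: bmi >= 39 AND ward <> 'ICU' → 134
patient=Lena: bmi >= 22 AND ward <> 'SURG' → 334
patient=Mira: bmi >= 22 AND ward <> 'SURG' → 300
patient=Noor: bmi >= 37 AND ward IN ('ER', 'ICU', 'PED') → 98
patient=Priya: bmi >= 22 AND ward <> 'SURG' → 160
patient=Tara: bmi >= 22 AND ward <> 'SURG' → 202
patient=Uma: ELSE → 145
patient=Vik: bmi >= 22 AND ward <> 'SURG' → 242
patient=Yara: bmi >= 39 AND ward <> 'ICU' → 95
patient=Zane: bmi >= 39 AND ward <> 'ICU' → 109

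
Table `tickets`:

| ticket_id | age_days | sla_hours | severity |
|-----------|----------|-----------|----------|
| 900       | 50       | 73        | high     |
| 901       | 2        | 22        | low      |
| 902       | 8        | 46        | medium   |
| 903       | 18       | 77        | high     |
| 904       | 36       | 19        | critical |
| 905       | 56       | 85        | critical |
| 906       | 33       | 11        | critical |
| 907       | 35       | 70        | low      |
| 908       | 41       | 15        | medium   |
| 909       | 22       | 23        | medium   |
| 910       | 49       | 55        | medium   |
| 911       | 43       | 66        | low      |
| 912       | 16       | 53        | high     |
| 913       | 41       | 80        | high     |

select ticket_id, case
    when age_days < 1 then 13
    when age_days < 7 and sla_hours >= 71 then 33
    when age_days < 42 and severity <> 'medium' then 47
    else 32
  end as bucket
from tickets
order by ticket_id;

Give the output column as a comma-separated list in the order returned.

ticket_id=900: ELSE → 32
ticket_id=901: age_days < 42 and severity <> 'medium' → 47
ticket_id=902: ELSE → 32
ticket_id=903: age_days < 42 and severity <> 'medium' → 47
ticket_id=904: age_days < 42 and severity <> 'medium' → 47
ticket_id=905: ELSE → 32
ticket_id=906: age_days < 42 and severity <> 'medium' → 47
ticket_id=907: age_days < 42 and severity <> 'medium' → 47
ticket_id=908: ELSE → 32
ticket_id=909: ELSE → 32
ticket_id=910: ELSE → 32
ticket_id=911: ELSE → 32
ticket_id=912: age_days < 42 and severity <> 'medium' → 47
ticket_id=913: age_days < 42 and severity <> 'medium' → 47

32, 47, 32, 47, 47, 32, 47, 47, 32, 32, 32, 32, 47, 47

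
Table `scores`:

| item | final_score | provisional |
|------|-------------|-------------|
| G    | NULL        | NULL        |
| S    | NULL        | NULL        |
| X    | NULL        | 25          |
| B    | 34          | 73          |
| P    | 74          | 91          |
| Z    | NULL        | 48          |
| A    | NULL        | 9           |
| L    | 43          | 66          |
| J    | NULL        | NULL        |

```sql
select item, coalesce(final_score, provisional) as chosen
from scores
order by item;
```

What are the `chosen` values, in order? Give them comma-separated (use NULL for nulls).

9, 34, NULL, NULL, 43, 74, NULL, 25, 48

item=A: final_score=NULL, provisional=9 → 9
item=B: final_score=34 → 34
item=G: final_score=NULL, provisional=NULL (all NULL) → NULL
item=J: final_score=NULL, provisional=NULL (all NULL) → NULL
item=L: final_score=43 → 43
item=P: final_score=74 → 74
item=S: final_score=NULL, provisional=NULL (all NULL) → NULL
item=X: final_score=NULL, provisional=25 → 25
item=Z: final_score=NULL, provisional=48 → 48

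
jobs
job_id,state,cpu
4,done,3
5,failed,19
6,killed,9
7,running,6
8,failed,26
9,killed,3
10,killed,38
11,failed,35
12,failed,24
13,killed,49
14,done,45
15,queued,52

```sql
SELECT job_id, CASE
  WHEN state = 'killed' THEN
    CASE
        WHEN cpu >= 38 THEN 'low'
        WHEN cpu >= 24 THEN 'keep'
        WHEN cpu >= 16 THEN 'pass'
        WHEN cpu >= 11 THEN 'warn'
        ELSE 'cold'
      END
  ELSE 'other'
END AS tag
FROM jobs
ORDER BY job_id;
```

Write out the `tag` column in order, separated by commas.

other, other, cold, other, other, cold, low, other, other, low, other, other

job_id=4: state='done' → outer ELSE → other
job_id=5: state='failed' → outer ELSE → other
job_id=6: state='killed' → inner[ELSE] → cold
job_id=7: state='running' → outer ELSE → other
job_id=8: state='failed' → outer ELSE → other
job_id=9: state='killed' → inner[ELSE] → cold
job_id=10: state='killed' → inner[cpu >= 38] → low
job_id=11: state='failed' → outer ELSE → other
job_id=12: state='failed' → outer ELSE → other
job_id=13: state='killed' → inner[cpu >= 38] → low
job_id=14: state='done' → outer ELSE → other
job_id=15: state='queued' → outer ELSE → other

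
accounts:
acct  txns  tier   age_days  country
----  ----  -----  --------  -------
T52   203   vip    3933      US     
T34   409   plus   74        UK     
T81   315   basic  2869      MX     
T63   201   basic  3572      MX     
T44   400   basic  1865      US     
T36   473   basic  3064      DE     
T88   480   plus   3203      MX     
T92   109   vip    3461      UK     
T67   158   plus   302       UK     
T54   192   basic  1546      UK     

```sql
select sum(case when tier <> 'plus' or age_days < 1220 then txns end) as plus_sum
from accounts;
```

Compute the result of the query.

acct=T52: ✓ → 203
acct=T34: ✓ → 409
acct=T81: ✓ → 315
acct=T63: ✓ → 201
acct=T44: ✓ → 400
acct=T36: ✓ → 473
acct=T88: ✗
acct=T92: ✓ → 109
acct=T67: ✓ → 158
acct=T54: ✓ → 192
plus_sum = 203 + 409 + 315 + 201 + 400 + 473 + 109 + 158 + 192 = 2460

2460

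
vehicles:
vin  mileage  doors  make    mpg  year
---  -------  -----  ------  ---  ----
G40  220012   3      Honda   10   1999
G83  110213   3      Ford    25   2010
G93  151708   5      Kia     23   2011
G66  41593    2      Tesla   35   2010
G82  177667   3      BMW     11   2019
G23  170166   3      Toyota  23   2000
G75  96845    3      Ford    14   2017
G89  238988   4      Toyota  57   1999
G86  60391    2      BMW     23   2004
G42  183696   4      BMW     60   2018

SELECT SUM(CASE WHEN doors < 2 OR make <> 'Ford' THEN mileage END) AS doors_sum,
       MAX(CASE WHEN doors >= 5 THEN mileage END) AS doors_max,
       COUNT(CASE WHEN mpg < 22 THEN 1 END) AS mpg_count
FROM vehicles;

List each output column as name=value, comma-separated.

doors_sum=1244221, doors_max=151708, mpg_count=3

[doors_sum: doors < 2 OR make <> 'Ford']
vin=G40: ✓ → 220012
vin=G83: ✗
vin=G93: ✓ → 151708
vin=G66: ✓ → 41593
vin=G82: ✓ → 177667
vin=G23: ✓ → 170166
vin=G75: ✗
vin=G89: ✓ → 238988
vin=G86: ✓ → 60391
vin=G42: ✓ → 183696
doors_sum = 220012 + 151708 + 41593 + 177667 + 170166 + 238988 + 60391 + 183696 = 1244221
—
[doors_max: doors >= 5]
vin=G40: ✗
vin=G83: ✗
vin=G93: ✓ → 151708
vin=G66: ✗
vin=G82: ✗
vin=G23: ✗
vin=G75: ✗
vin=G89: ✗
vin=G86: ✗
vin=G42: ✗
doors_max = MAX(151708) = 151708
—
[mpg_count: mpg < 22]
vin=G40: ✓ → 1
vin=G83: ✗
vin=G93: ✗
vin=G66: ✗
vin=G82: ✓ → 1
vin=G23: ✗
vin=G75: ✓ → 1
vin=G89: ✗
vin=G86: ✗
vin=G42: ✗
mpg_count = COUNT(1, 1, 1) = 3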